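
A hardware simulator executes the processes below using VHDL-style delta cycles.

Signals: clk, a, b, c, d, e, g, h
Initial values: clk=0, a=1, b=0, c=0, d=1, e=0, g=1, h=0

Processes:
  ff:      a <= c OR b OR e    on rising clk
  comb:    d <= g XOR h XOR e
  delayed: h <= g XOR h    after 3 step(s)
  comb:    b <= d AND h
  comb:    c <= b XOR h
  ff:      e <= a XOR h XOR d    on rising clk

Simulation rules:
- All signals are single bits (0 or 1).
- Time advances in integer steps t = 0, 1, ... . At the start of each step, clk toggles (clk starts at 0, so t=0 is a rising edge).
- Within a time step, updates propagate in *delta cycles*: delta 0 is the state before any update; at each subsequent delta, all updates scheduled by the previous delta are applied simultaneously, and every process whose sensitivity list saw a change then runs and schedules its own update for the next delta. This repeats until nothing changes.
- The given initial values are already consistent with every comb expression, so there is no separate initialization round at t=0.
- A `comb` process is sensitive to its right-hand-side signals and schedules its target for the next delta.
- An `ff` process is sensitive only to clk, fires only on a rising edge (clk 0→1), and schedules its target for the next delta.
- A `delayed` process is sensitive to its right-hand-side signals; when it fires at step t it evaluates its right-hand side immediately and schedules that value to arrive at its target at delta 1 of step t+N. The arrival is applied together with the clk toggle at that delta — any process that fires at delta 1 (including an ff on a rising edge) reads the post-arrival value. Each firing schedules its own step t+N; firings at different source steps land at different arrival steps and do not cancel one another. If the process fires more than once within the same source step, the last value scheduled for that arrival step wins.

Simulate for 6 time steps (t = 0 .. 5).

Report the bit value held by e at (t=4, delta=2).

[bits: b,a,d,h,g,c,clk,e]
t=0: Δ0=01101000 Δ1=01101010 Δ2=00101010 | 2Δ
t=1: Δ0=00101010 Δ1=00101000 | 1Δ
t=2: Δ0=00101000 Δ1=00101010 Δ2=00101011 Δ3=00001011 | 3Δ
t=3: Δ0=00001011 Δ1=00001001 | 1Δ
t=4: Δ0=00001001 Δ1=00001011 Δ2=01001010 Δ3=01101010 | 3Δ
t=5: Δ0=01101010 Δ1=01101000 | 1Δ

0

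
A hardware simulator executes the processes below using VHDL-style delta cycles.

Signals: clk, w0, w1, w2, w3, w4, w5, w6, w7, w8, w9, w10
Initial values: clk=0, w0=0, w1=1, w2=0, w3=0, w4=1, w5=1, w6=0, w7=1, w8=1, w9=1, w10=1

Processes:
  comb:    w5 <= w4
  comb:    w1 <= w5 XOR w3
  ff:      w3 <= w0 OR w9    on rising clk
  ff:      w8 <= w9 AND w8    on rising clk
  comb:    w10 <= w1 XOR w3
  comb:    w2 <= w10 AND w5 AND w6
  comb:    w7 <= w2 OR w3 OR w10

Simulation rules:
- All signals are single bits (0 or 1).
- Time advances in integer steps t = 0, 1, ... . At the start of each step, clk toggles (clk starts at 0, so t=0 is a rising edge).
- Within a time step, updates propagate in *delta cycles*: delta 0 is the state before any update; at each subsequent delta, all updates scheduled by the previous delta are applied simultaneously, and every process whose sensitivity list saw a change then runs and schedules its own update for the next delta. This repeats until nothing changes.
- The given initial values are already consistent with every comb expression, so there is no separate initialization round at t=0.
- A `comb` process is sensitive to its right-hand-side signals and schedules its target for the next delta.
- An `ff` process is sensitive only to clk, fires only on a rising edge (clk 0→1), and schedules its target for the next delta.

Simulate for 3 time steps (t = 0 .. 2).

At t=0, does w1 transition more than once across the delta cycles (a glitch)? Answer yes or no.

[bits: w9,w0,clk,w7,w8,w3,w1,w10,w6,w4,w2,w5]
t=0: Δ0=100110110101 Δ1=101110110101 Δ2=101111110101 Δ3=101111000101 Δ4=101111010101 | 4Δ
t=1: Δ0=101111010101 Δ1=100111010101 | 1Δ
t=2: Δ0=100111010101 Δ1=101111010101 | 1Δ

no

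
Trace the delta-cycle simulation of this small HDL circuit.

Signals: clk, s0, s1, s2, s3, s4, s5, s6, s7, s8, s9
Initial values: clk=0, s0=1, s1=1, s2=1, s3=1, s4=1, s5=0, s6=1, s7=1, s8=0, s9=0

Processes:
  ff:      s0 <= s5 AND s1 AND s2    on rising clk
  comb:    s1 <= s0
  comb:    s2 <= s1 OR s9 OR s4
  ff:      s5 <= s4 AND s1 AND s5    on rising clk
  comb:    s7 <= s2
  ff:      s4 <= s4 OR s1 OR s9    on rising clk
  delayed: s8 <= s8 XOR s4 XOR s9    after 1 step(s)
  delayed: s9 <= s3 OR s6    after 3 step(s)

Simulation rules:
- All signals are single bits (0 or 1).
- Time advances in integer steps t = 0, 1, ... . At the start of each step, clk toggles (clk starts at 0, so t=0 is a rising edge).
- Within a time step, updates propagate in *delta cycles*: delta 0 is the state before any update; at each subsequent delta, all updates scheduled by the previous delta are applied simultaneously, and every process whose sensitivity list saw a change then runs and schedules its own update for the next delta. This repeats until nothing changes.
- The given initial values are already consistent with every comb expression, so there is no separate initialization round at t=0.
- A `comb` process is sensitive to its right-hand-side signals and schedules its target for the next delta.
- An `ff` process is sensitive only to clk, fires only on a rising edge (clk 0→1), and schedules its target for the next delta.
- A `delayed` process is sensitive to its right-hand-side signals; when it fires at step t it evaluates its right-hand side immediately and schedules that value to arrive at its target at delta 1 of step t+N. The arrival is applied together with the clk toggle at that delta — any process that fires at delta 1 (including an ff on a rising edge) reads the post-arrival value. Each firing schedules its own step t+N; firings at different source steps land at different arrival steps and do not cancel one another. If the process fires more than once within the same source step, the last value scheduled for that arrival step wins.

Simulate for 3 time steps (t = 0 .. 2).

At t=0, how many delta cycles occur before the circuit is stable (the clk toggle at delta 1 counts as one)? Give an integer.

[bits: clk,s1,s3,s4,s9,s2,s0,s5,s7,s8,s6]
t=0: Δ0=01110110101 Δ1=11110110101 Δ2=11110100101 Δ3=10110100101 | 3Δ
t=1: Δ0=10110100101 Δ1=00110100101 | 1Δ
t=2: Δ0=00110100101 Δ1=10110100101 | 1Δ

3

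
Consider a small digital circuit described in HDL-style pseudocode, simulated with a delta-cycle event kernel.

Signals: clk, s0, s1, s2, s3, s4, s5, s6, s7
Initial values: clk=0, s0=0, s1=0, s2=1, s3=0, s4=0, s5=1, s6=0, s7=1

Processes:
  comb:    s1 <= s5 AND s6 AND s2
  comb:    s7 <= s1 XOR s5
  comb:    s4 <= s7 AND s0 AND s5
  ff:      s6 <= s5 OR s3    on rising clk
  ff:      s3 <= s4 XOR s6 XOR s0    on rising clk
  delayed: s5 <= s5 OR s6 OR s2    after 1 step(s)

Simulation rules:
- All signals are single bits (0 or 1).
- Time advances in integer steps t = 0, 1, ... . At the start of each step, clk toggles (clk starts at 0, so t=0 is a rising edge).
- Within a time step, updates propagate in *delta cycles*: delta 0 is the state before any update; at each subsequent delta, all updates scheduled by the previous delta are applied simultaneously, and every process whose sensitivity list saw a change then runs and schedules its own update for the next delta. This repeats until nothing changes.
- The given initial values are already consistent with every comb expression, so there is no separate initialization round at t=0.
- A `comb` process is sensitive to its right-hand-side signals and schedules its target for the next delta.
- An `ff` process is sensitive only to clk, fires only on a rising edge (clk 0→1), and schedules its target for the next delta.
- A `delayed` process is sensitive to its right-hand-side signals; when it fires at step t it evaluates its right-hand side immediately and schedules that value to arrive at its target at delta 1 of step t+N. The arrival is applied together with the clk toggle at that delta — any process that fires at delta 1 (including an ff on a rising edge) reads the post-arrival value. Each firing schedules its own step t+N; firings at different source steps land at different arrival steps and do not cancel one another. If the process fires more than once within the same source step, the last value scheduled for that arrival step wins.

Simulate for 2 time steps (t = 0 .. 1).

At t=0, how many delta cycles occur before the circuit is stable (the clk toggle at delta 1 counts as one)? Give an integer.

4

[bits: s2,s4,s3,s5,s1,s6,clk,s0,s7]
t=0: Δ0=100100001 Δ1=100100101 Δ2=100101101 Δ3=100111101 Δ4=100111100 | 4Δ
t=1: Δ0=100111100 Δ1=100111000 | 1Δ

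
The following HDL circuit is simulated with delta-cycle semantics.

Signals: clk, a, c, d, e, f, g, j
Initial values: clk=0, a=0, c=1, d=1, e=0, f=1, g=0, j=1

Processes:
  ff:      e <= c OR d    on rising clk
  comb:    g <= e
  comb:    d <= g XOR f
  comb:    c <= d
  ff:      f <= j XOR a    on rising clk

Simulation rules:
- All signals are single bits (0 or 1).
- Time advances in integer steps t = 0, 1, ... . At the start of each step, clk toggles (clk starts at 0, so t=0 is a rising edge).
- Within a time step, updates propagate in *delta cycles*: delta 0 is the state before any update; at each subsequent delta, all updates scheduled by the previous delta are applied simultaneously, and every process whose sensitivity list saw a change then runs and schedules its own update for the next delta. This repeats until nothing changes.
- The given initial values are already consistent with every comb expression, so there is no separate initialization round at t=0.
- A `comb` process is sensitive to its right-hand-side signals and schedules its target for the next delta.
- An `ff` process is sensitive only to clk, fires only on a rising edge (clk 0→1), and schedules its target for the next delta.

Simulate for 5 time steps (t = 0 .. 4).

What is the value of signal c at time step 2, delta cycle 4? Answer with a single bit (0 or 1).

0

t0.Δ0 a=0 j=1 clk=0 g=0 e=0 c=1 f=1 d=1
t0.Δ1 a=0 j=1 clk=1 g=0 e=0 c=1 f=1 d=1
t0.Δ2 a=0 j=1 clk=1 g=0 e=1 c=1 f=1 d=1
t0.Δ3 a=0 j=1 clk=1 g=1 e=1 c=1 f=1 d=1
t0.Δ4 a=0 j=1 clk=1 g=1 e=1 c=1 f=1 d=0
t0.Δ5 a=0 j=1 clk=1 g=1 e=1 c=0 f=1 d=0
t1.Δ0 a=0 j=1 clk=1 g=1 e=1 c=0 f=1 d=0
t1.Δ1 a=0 j=1 clk=0 g=1 e=1 c=0 f=1 d=0
t2.Δ0 a=0 j=1 clk=0 g=1 e=1 c=0 f=1 d=0
t2.Δ1 a=0 j=1 clk=1 g=1 e=1 c=0 f=1 d=0
t2.Δ2 a=0 j=1 clk=1 g=1 e=0 c=0 f=1 d=0
t2.Δ3 a=0 j=1 clk=1 g=0 e=0 c=0 f=1 d=0
t2.Δ4 a=0 j=1 clk=1 g=0 e=0 c=0 f=1 d=1
t2.Δ5 a=0 j=1 clk=1 g=0 e=0 c=1 f=1 d=1
t3.Δ0 a=0 j=1 clk=1 g=0 e=0 c=1 f=1 d=1
t3.Δ1 a=0 j=1 clk=0 g=0 e=0 c=1 f=1 d=1
t4.Δ0 a=0 j=1 clk=0 g=0 e=0 c=1 f=1 d=1
t4.Δ1 a=0 j=1 clk=1 g=0 e=0 c=1 f=1 d=1
t4.Δ2 a=0 j=1 clk=1 g=0 e=1 c=1 f=1 d=1
t4.Δ3 a=0 j=1 clk=1 g=1 e=1 c=1 f=1 d=1
t4.Δ4 a=0 j=1 clk=1 g=1 e=1 c=1 f=1 d=0
t4.Δ5 a=0 j=1 clk=1 g=1 e=1 c=0 f=1 d=0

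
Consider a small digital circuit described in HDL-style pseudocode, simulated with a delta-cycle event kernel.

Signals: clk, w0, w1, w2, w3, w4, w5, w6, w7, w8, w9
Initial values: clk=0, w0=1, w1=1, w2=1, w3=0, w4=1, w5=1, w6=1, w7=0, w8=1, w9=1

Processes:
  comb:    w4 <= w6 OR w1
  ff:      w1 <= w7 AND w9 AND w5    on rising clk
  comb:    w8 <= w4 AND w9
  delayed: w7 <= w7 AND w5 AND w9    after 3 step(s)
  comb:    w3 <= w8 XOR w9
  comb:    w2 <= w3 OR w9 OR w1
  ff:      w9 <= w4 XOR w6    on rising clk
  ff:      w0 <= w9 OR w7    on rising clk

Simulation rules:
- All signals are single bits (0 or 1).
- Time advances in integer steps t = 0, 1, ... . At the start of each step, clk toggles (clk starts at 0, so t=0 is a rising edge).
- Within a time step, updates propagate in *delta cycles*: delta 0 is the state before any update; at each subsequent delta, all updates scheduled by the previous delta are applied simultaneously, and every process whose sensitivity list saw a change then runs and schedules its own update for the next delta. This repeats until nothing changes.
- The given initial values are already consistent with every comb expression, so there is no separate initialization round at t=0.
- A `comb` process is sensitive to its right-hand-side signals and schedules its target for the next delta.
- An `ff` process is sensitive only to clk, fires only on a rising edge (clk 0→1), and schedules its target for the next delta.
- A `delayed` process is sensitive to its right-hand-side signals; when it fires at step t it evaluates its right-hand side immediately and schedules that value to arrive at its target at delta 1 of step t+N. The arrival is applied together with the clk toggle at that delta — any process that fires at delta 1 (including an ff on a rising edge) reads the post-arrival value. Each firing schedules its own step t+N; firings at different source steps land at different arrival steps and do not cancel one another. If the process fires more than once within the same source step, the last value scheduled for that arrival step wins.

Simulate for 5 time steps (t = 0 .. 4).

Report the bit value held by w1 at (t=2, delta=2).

t=0 Δ0: w2=1 w9=1 clk=0 w4=1 w1=1 w0=1 w3=0 w7=0 w8=1 w5=1 w6=1
  Δ1: clk:0→1
  Δ2: w9:1→0, w1:1→0
  Δ3: w2:1→0, w3:0→1, w8:1→0
  Δ4: w2:0→1, w3:1→0
  Δ5: w2:1→0
  (5Δ to stable)
t=1 Δ0: w2=0 w9=0 clk=1 w4=1 w1=0 w0=1 w3=0 w7=0 w8=0 w5=1 w6=1
  Δ1: clk:1→0
  (1Δ to stable)
t=2 Δ0: w2=0 w9=0 clk=0 w4=1 w1=0 w0=1 w3=0 w7=0 w8=0 w5=1 w6=1
  Δ1: clk:0→1
  Δ2: w0:1→0
  (2Δ to stable)
t=3 Δ0: w2=0 w9=0 clk=1 w4=1 w1=0 w0=0 w3=0 w7=0 w8=0 w5=1 w6=1
  Δ1: clk:1→0
  (1Δ to stable)
t=4 Δ0: w2=0 w9=0 clk=0 w4=1 w1=0 w0=0 w3=0 w7=0 w8=0 w5=1 w6=1
  Δ1: clk:0→1
  (1Δ to stable)

0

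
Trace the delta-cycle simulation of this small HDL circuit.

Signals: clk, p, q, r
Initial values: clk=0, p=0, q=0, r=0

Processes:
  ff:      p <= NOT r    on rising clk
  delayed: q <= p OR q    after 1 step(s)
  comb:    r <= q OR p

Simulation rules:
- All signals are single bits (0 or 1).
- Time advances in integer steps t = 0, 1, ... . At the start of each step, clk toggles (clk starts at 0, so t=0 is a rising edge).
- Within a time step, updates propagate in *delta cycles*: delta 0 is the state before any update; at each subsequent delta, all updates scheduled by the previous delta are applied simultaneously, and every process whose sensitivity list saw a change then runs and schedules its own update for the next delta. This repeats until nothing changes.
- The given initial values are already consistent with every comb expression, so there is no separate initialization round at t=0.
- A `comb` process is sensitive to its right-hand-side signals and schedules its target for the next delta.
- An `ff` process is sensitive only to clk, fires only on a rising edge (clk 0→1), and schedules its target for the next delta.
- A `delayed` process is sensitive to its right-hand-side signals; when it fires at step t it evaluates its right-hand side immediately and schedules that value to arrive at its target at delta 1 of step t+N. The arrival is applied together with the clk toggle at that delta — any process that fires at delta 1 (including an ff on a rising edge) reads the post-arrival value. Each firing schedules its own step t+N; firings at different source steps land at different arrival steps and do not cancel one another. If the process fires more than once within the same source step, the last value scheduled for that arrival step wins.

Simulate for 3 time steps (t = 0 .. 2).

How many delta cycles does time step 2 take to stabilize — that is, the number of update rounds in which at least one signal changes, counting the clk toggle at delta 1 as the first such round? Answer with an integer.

[bits: r,q,clk,p]
t=0: Δ0=0000 Δ1=0010 Δ2=0011 Δ3=1011 | 3Δ
t=1: Δ0=1011 Δ1=1101 | 1Δ
t=2: Δ0=1101 Δ1=1111 Δ2=1110 | 2Δ

2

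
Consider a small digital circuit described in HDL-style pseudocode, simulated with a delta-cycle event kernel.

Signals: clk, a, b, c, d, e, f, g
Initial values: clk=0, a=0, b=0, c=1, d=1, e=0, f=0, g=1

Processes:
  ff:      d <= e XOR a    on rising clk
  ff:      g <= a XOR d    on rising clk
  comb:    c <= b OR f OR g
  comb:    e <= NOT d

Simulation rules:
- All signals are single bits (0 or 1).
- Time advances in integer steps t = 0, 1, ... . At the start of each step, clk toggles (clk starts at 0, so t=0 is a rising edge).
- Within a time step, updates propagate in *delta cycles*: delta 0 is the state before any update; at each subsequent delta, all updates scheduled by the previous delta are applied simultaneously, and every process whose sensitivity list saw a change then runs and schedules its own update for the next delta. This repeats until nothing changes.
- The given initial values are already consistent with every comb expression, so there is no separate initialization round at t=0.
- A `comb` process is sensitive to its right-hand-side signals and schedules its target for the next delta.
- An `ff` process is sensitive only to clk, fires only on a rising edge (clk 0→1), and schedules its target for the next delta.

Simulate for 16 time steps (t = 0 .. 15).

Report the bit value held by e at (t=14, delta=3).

0

t0.Δ0 b=0 c=1 a=0 clk=0 g=1 e=0 f=0 d=1
t0.Δ1 b=0 c=1 a=0 clk=1 g=1 e=0 f=0 d=1
t0.Δ2 b=0 c=1 a=0 clk=1 g=1 e=0 f=0 d=0
t0.Δ3 b=0 c=1 a=0 clk=1 g=1 e=1 f=0 d=0
t1.Δ0 b=0 c=1 a=0 clk=1 g=1 e=1 f=0 d=0
t1.Δ1 b=0 c=1 a=0 clk=0 g=1 e=1 f=0 d=0
t2.Δ0 b=0 c=1 a=0 clk=0 g=1 e=1 f=0 d=0
t2.Δ1 b=0 c=1 a=0 clk=1 g=1 e=1 f=0 d=0
t2.Δ2 b=0 c=1 a=0 clk=1 g=0 e=1 f=0 d=1
t2.Δ3 b=0 c=0 a=0 clk=1 g=0 e=0 f=0 d=1
t3.Δ0 b=0 c=0 a=0 clk=1 g=0 e=0 f=0 d=1
t3.Δ1 b=0 c=0 a=0 clk=0 g=0 e=0 f=0 d=1
t4.Δ0 b=0 c=0 a=0 clk=0 g=0 e=0 f=0 d=1
t4.Δ1 b=0 c=0 a=0 clk=1 g=0 e=0 f=0 d=1
t4.Δ2 b=0 c=0 a=0 clk=1 g=1 e=0 f=0 d=0
t4.Δ3 b=0 c=1 a=0 clk=1 g=1 e=1 f=0 d=0
t5.Δ0 b=0 c=1 a=0 clk=1 g=1 e=1 f=0 d=0
t5.Δ1 b=0 c=1 a=0 clk=0 g=1 e=1 f=0 d=0
t6.Δ0 b=0 c=1 a=0 clk=0 g=1 e=1 f=0 d=0
t6.Δ1 b=0 c=1 a=0 clk=1 g=1 e=1 f=0 d=0
t6.Δ2 b=0 c=1 a=0 clk=1 g=0 e=1 f=0 d=1
t6.Δ3 b=0 c=0 a=0 clk=1 g=0 e=0 f=0 d=1
t7.Δ0 b=0 c=0 a=0 clk=1 g=0 e=0 f=0 d=1
t7.Δ1 b=0 c=0 a=0 clk=0 g=0 e=0 f=0 d=1
t8.Δ0 b=0 c=0 a=0 clk=0 g=0 e=0 f=0 d=1
t8.Δ1 b=0 c=0 a=0 clk=1 g=0 e=0 f=0 d=1
t8.Δ2 b=0 c=0 a=0 clk=1 g=1 e=0 f=0 d=0
t8.Δ3 b=0 c=1 a=0 clk=1 g=1 e=1 f=0 d=0
t9.Δ0 b=0 c=1 a=0 clk=1 g=1 e=1 f=0 d=0
t9.Δ1 b=0 c=1 a=0 clk=0 g=1 e=1 f=0 d=0
t10.Δ0 b=0 c=1 a=0 clk=0 g=1 e=1 f=0 d=0
t10.Δ1 b=0 c=1 a=0 clk=1 g=1 e=1 f=0 d=0
t10.Δ2 b=0 c=1 a=0 clk=1 g=0 e=1 f=0 d=1
t10.Δ3 b=0 c=0 a=0 clk=1 g=0 e=0 f=0 d=1
t11.Δ0 b=0 c=0 a=0 clk=1 g=0 e=0 f=0 d=1
t11.Δ1 b=0 c=0 a=0 clk=0 g=0 e=0 f=0 d=1
t12.Δ0 b=0 c=0 a=0 clk=0 g=0 e=0 f=0 d=1
t12.Δ1 b=0 c=0 a=0 clk=1 g=0 e=0 f=0 d=1
t12.Δ2 b=0 c=0 a=0 clk=1 g=1 e=0 f=0 d=0
t12.Δ3 b=0 c=1 a=0 clk=1 g=1 e=1 f=0 d=0
t13.Δ0 b=0 c=1 a=0 clk=1 g=1 e=1 f=0 d=0
t13.Δ1 b=0 c=1 a=0 clk=0 g=1 e=1 f=0 d=0
t14.Δ0 b=0 c=1 a=0 clk=0 g=1 e=1 f=0 d=0
t14.Δ1 b=0 c=1 a=0 clk=1 g=1 e=1 f=0 d=0
t14.Δ2 b=0 c=1 a=0 clk=1 g=0 e=1 f=0 d=1
t14.Δ3 b=0 c=0 a=0 clk=1 g=0 e=0 f=0 d=1
t15.Δ0 b=0 c=0 a=0 clk=1 g=0 e=0 f=0 d=1
t15.Δ1 b=0 c=0 a=0 clk=0 g=0 e=0 f=0 d=1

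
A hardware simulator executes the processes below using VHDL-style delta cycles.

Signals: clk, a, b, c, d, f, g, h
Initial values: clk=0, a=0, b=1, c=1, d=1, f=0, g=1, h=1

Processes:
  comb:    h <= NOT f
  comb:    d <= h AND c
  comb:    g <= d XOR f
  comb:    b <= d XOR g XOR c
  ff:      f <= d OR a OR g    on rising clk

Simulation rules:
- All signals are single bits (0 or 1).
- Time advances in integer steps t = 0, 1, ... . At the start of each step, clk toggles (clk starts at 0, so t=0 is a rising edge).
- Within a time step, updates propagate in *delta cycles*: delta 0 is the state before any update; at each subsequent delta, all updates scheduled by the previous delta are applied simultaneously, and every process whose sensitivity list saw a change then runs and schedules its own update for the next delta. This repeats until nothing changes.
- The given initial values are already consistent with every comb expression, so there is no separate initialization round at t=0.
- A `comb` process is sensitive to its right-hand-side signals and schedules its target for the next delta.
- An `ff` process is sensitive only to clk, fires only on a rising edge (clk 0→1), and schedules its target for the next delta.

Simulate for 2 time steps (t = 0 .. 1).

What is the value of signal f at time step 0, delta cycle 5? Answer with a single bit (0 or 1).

1

t=0 Δ0: b=1 c=1 h=1 d=1 a=0 f=0 g=1 clk=0
  Δ1: clk:0→1
  Δ2: f:0→1
  Δ3: h:1→0, g:1→0
  Δ4: b:1→0, d:1→0
  Δ5: b:0→1, g:0→1
  Δ6: b:1→0
  (6Δ to stable)
t=1 Δ0: b=0 c=1 h=0 d=0 a=0 f=1 g=1 clk=1
  Δ1: clk:1→0
  (1Δ to stable)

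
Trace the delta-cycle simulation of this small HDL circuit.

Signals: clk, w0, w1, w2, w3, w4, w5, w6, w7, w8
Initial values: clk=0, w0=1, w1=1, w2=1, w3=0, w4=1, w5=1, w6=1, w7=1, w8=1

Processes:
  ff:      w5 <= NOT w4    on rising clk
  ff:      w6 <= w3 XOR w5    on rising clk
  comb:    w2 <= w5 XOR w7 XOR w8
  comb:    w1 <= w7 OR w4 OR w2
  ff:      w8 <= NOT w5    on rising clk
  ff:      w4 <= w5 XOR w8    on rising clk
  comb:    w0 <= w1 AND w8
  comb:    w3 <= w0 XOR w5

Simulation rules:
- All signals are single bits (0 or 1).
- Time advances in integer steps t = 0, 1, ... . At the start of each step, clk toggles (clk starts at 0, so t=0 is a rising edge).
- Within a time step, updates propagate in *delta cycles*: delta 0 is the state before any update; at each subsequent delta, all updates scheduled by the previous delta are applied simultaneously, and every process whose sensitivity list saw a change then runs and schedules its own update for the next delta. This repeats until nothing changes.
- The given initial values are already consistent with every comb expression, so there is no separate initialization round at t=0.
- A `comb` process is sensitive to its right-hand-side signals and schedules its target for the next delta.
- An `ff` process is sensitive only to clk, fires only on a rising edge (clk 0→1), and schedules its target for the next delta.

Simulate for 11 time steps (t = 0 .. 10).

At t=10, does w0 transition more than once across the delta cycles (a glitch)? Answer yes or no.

t=0 Δ0: w3=0 w8=1 w6=1 w7=1 w0=1 w5=1 clk=0 w4=1 w2=1 w1=1
  Δ1: clk:0→1
  Δ2: w8:1→0, w5:1→0, w4:1→0
  Δ3: w3:0→1, w0:1→0
  Δ4: w3:1→0
  (4Δ to stable)
t=1 Δ0: w3=0 w8=0 w6=1 w7=1 w0=0 w5=0 clk=1 w4=0 w2=1 w1=1
  Δ1: clk:1→0
  (1Δ to stable)
t=2 Δ0: w3=0 w8=0 w6=1 w7=1 w0=0 w5=0 clk=0 w4=0 w2=1 w1=1
  Δ1: clk:0→1
  Δ2: w8:0→1, w6:1→0, w5:0→1
  Δ3: w3:0→1, w0:0→1
  Δ4: w3:1→0
  (4Δ to stable)
t=3 Δ0: w3=0 w8=1 w6=0 w7=1 w0=1 w5=1 clk=1 w4=0 w2=1 w1=1
  Δ1: clk:1→0
  (1Δ to stable)
t=4 Δ0: w3=0 w8=1 w6=0 w7=1 w0=1 w5=1 clk=0 w4=0 w2=1 w1=1
  Δ1: clk:0→1
  Δ2: w8:1→0, w6:0→1
  Δ3: w0:1→0, w2:1→0
  Δ4: w3:0→1
  (4Δ to stable)
t=5 Δ0: w3=1 w8=0 w6=1 w7=1 w0=0 w5=1 clk=1 w4=0 w2=0 w1=1
  Δ1: clk:1→0
  (1Δ to stable)
t=6 Δ0: w3=1 w8=0 w6=1 w7=1 w0=0 w5=1 clk=0 w4=0 w2=0 w1=1
  Δ1: clk:0→1
  Δ2: w6:1→0, w4:0→1
  (2Δ to stable)
t=7 Δ0: w3=1 w8=0 w6=0 w7=1 w0=0 w5=1 clk=1 w4=1 w2=0 w1=1
  Δ1: clk:1→0
  (1Δ to stable)
t=8 Δ0: w3=1 w8=0 w6=0 w7=1 w0=0 w5=1 clk=0 w4=1 w2=0 w1=1
  Δ1: clk:0→1
  Δ2: w5:1→0
  Δ3: w3:1→0, w2:0→1
  (3Δ to stable)
t=9 Δ0: w3=0 w8=0 w6=0 w7=1 w0=0 w5=0 clk=1 w4=1 w2=1 w1=1
  Δ1: clk:1→0
  (1Δ to stable)
t=10 Δ0: w3=0 w8=0 w6=0 w7=1 w0=0 w5=0 clk=0 w4=1 w2=1 w1=1
  Δ1: clk:0→1
  Δ2: w8:0→1, w4:1→0
  Δ3: w0:0→1, w2:1→0
  Δ4: w3:0→1
  (4Δ to stable)

no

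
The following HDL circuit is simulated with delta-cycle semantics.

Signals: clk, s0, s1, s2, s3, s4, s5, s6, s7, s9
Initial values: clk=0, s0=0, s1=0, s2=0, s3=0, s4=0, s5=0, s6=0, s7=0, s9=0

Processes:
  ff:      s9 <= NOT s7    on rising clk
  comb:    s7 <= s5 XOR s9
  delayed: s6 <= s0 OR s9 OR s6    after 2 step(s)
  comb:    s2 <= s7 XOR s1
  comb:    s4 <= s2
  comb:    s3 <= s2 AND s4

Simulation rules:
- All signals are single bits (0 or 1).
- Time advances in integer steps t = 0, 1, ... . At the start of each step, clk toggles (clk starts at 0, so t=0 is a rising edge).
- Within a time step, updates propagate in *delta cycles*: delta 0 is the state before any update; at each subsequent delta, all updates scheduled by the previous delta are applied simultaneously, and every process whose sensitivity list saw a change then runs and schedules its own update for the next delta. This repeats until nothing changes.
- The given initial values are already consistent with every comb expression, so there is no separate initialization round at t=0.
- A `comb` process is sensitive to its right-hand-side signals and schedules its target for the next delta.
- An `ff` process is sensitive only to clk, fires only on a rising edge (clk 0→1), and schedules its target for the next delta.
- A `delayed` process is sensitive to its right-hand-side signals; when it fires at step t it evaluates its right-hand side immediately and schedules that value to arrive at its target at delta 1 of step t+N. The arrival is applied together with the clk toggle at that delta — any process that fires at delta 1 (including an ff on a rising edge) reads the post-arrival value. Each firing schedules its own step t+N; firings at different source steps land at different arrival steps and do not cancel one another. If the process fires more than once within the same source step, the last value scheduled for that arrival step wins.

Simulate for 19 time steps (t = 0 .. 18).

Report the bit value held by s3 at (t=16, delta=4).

t=0 Δ0: clk=0 s3=0 s5=0 s9=0 s6=0 s4=0 s0=0 s7=0 s1=0 s2=0
  Δ1: clk:0→1
  Δ2: s9:0→1
  Δ3: s7:0→1
  Δ4: s2:0→1
  Δ5: s4:0→1
  Δ6: s3:0→1
  (6Δ to stable)
t=1 Δ0: clk=1 s3=1 s5=0 s9=1 s6=0 s4=1 s0=0 s7=1 s1=0 s2=1
  Δ1: clk:1→0
  (1Δ to stable)
t=2 Δ0: clk=0 s3=1 s5=0 s9=1 s6=0 s4=1 s0=0 s7=1 s1=0 s2=1
  Δ1: clk:0→1, s6:0→1
  Δ2: s9:1→0
  Δ3: s7:1→0
  Δ4: s2:1→0
  Δ5: s3:1→0, s4:1→0
  (5Δ to stable)
t=3 Δ0: clk=1 s3=0 s5=0 s9=0 s6=1 s4=0 s0=0 s7=0 s1=0 s2=0
  Δ1: clk:1→0
  (1Δ to stable)
t=4 Δ0: clk=0 s3=0 s5=0 s9=0 s6=1 s4=0 s0=0 s7=0 s1=0 s2=0
  Δ1: clk:0→1
  Δ2: s9:0→1
  Δ3: s7:0→1
  Δ4: s2:0→1
  Δ5: s4:0→1
  Δ6: s3:0→1
  (6Δ to stable)
t=5 Δ0: clk=1 s3=1 s5=0 s9=1 s6=1 s4=1 s0=0 s7=1 s1=0 s2=1
  Δ1: clk:1→0
  (1Δ to stable)
t=6 Δ0: clk=0 s3=1 s5=0 s9=1 s6=1 s4=1 s0=0 s7=1 s1=0 s2=1
  Δ1: clk:0→1
  Δ2: s9:1→0
  Δ3: s7:1→0
  Δ4: s2:1→0
  Δ5: s3:1→0, s4:1→0
  (5Δ to stable)
t=7 Δ0: clk=1 s3=0 s5=0 s9=0 s6=1 s4=0 s0=0 s7=0 s1=0 s2=0
  Δ1: clk:1→0
  (1Δ to stable)
t=8 Δ0: clk=0 s3=0 s5=0 s9=0 s6=1 s4=0 s0=0 s7=0 s1=0 s2=0
  Δ1: clk:0→1
  Δ2: s9:0→1
  Δ3: s7:0→1
  Δ4: s2:0→1
  Δ5: s4:0→1
  Δ6: s3:0→1
  (6Δ to stable)
t=9 Δ0: clk=1 s3=1 s5=0 s9=1 s6=1 s4=1 s0=0 s7=1 s1=0 s2=1
  Δ1: clk:1→0
  (1Δ to stable)
t=10 Δ0: clk=0 s3=1 s5=0 s9=1 s6=1 s4=1 s0=0 s7=1 s1=0 s2=1
  Δ1: clk:0→1
  Δ2: s9:1→0
  Δ3: s7:1→0
  Δ4: s2:1→0
  Δ5: s3:1→0, s4:1→0
  (5Δ to stable)
t=11 Δ0: clk=1 s3=0 s5=0 s9=0 s6=1 s4=0 s0=0 s7=0 s1=0 s2=0
  Δ1: clk:1→0
  (1Δ to stable)
t=12 Δ0: clk=0 s3=0 s5=0 s9=0 s6=1 s4=0 s0=0 s7=0 s1=0 s2=0
  Δ1: clk:0→1
  Δ2: s9:0→1
  Δ3: s7:0→1
  Δ4: s2:0→1
  Δ5: s4:0→1
  Δ6: s3:0→1
  (6Δ to stable)
t=13 Δ0: clk=1 s3=1 s5=0 s9=1 s6=1 s4=1 s0=0 s7=1 s1=0 s2=1
  Δ1: clk:1→0
  (1Δ to stable)
t=14 Δ0: clk=0 s3=1 s5=0 s9=1 s6=1 s4=1 s0=0 s7=1 s1=0 s2=1
  Δ1: clk:0→1
  Δ2: s9:1→0
  Δ3: s7:1→0
  Δ4: s2:1→0
  Δ5: s3:1→0, s4:1→0
  (5Δ to stable)
t=15 Δ0: clk=1 s3=0 s5=0 s9=0 s6=1 s4=0 s0=0 s7=0 s1=0 s2=0
  Δ1: clk:1→0
  (1Δ to stable)
t=16 Δ0: clk=0 s3=0 s5=0 s9=0 s6=1 s4=0 s0=0 s7=0 s1=0 s2=0
  Δ1: clk:0→1
  Δ2: s9:0→1
  Δ3: s7:0→1
  Δ4: s2:0→1
  Δ5: s4:0→1
  Δ6: s3:0→1
  (6Δ to stable)
t=17 Δ0: clk=1 s3=1 s5=0 s9=1 s6=1 s4=1 s0=0 s7=1 s1=0 s2=1
  Δ1: clk:1→0
  (1Δ to stable)
t=18 Δ0: clk=0 s3=1 s5=0 s9=1 s6=1 s4=1 s0=0 s7=1 s1=0 s2=1
  Δ1: clk:0→1
  Δ2: s9:1→0
  Δ3: s7:1→0
  Δ4: s2:1→0
  Δ5: s3:1→0, s4:1→0
  (5Δ to stable)

0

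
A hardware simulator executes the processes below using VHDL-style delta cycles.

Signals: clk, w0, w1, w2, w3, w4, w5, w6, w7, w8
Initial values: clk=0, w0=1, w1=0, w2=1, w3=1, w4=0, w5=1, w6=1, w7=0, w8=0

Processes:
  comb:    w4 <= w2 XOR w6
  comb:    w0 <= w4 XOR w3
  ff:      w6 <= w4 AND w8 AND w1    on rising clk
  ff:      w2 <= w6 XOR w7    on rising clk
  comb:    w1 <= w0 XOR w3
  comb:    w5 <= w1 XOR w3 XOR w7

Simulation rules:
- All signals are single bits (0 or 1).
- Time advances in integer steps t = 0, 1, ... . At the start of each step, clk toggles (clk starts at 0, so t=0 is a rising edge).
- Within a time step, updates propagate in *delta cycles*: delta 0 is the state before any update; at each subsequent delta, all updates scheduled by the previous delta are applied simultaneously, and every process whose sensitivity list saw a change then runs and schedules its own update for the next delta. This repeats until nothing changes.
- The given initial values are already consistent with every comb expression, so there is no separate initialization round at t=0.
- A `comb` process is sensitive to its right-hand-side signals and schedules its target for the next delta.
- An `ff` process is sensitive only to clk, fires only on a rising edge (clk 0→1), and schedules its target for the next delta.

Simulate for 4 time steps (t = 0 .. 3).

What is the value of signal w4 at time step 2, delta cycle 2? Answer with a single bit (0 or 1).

1

[bits: w1,w7,w6,w2,w4,w8,w5,clk,w0,w3]
t=0: Δ0=0011001011 Δ1=0011001111 Δ2=0001001111 Δ3=0001101111 Δ4=0001101101 Δ5=1001101101 Δ6=1001100101 | 6Δ
t=1: Δ0=1001100101 Δ1=1001100001 | 1Δ
t=2: Δ0=1001100001 Δ1=1001100101 Δ2=1000100101 Δ3=1000000101 Δ4=1000000111 Δ5=0000000111 Δ6=0000001111 | 6Δ
t=3: Δ0=0000001111 Δ1=0000001011 | 1Δ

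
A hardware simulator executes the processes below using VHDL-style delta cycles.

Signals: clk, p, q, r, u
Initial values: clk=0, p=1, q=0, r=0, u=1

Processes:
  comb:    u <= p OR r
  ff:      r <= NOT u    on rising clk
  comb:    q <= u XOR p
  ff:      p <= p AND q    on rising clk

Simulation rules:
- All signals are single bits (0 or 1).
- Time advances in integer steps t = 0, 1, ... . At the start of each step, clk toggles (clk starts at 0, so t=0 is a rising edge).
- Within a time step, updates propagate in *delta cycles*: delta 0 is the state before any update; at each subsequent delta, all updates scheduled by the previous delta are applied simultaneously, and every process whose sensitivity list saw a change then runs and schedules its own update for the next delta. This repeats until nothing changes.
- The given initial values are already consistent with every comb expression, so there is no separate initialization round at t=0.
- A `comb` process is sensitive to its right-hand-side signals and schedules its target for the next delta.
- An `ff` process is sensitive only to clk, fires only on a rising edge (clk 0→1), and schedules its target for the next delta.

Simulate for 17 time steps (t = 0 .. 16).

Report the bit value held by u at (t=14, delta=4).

1

t=0 Δ0: u=1 r=0 clk=0 p=1 q=0
  Δ1: clk:0→1
  Δ2: p:1→0
  Δ3: u:1→0, q:0→1
  Δ4: q:1→0
  (4Δ to stable)
t=1 Δ0: u=0 r=0 clk=1 p=0 q=0
  Δ1: clk:1→0
  (1Δ to stable)
t=2 Δ0: u=0 r=0 clk=0 p=0 q=0
  Δ1: clk:0→1
  Δ2: r:0→1
  Δ3: u:0→1
  Δ4: q:0→1
  (4Δ to stable)
t=3 Δ0: u=1 r=1 clk=1 p=0 q=1
  Δ1: clk:1→0
  (1Δ to stable)
t=4 Δ0: u=1 r=1 clk=0 p=0 q=1
  Δ1: clk:0→1
  Δ2: r:1→0
  Δ3: u:1→0
  Δ4: q:1→0
  (4Δ to stable)
t=5 Δ0: u=0 r=0 clk=1 p=0 q=0
  Δ1: clk:1→0
  (1Δ to stable)
t=6 Δ0: u=0 r=0 clk=0 p=0 q=0
  Δ1: clk:0→1
  Δ2: r:0→1
  Δ3: u:0→1
  Δ4: q:0→1
  (4Δ to stable)
t=7 Δ0: u=1 r=1 clk=1 p=0 q=1
  Δ1: clk:1→0
  (1Δ to stable)
t=8 Δ0: u=1 r=1 clk=0 p=0 q=1
  Δ1: clk:0→1
  Δ2: r:1→0
  Δ3: u:1→0
  Δ4: q:1→0
  (4Δ to stable)
t=9 Δ0: u=0 r=0 clk=1 p=0 q=0
  Δ1: clk:1→0
  (1Δ to stable)
t=10 Δ0: u=0 r=0 clk=0 p=0 q=0
  Δ1: clk:0→1
  Δ2: r:0→1
  Δ3: u:0→1
  Δ4: q:0→1
  (4Δ to stable)
t=11 Δ0: u=1 r=1 clk=1 p=0 q=1
  Δ1: clk:1→0
  (1Δ to stable)
t=12 Δ0: u=1 r=1 clk=0 p=0 q=1
  Δ1: clk:0→1
  Δ2: r:1→0
  Δ3: u:1→0
  Δ4: q:1→0
  (4Δ to stable)
t=13 Δ0: u=0 r=0 clk=1 p=0 q=0
  Δ1: clk:1→0
  (1Δ to stable)
t=14 Δ0: u=0 r=0 clk=0 p=0 q=0
  Δ1: clk:0→1
  Δ2: r:0→1
  Δ3: u:0→1
  Δ4: q:0→1
  (4Δ to stable)
t=15 Δ0: u=1 r=1 clk=1 p=0 q=1
  Δ1: clk:1→0
  (1Δ to stable)
t=16 Δ0: u=1 r=1 clk=0 p=0 q=1
  Δ1: clk:0→1
  Δ2: r:1→0
  Δ3: u:1→0
  Δ4: q:1→0
  (4Δ to stable)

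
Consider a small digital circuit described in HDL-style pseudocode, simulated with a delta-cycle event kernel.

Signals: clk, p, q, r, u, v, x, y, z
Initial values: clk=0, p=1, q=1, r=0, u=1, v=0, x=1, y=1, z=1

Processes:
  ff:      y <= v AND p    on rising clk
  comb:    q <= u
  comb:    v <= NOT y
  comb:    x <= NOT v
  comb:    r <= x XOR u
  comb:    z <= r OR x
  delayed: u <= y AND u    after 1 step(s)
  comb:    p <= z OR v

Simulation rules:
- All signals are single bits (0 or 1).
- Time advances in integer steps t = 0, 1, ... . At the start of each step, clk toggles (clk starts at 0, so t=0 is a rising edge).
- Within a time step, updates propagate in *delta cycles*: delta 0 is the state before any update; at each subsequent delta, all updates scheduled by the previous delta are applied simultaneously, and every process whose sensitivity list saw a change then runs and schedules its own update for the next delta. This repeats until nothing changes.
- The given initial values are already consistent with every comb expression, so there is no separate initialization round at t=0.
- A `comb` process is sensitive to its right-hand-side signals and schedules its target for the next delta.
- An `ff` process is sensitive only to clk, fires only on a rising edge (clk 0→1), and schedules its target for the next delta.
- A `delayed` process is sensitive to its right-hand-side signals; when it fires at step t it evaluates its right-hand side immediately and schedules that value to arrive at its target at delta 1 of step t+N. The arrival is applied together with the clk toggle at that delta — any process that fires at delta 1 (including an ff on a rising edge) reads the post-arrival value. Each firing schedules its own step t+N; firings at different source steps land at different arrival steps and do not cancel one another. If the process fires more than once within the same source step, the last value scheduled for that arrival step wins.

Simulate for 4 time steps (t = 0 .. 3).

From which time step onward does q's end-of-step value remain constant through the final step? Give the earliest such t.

1

[bits: z,y,u,v,r,p,x,clk,q]
t=0: Δ0=111001101 Δ1=111001111 Δ2=101001111 Δ3=101101111 Δ4=101101011 Δ5=001111011 Δ6=101111011 | 6Δ
t=1: Δ0=101111011 Δ1=100111001 Δ2=100101000 Δ3=000101000 | 3Δ
t=2: Δ0=000101000 Δ1=000101010 Δ2=010101010 Δ3=010001010 Δ4=010000110 Δ5=110010110 Δ6=110011110 | 6Δ
t=3: Δ0=110011110 Δ1=110011100 | 1Δ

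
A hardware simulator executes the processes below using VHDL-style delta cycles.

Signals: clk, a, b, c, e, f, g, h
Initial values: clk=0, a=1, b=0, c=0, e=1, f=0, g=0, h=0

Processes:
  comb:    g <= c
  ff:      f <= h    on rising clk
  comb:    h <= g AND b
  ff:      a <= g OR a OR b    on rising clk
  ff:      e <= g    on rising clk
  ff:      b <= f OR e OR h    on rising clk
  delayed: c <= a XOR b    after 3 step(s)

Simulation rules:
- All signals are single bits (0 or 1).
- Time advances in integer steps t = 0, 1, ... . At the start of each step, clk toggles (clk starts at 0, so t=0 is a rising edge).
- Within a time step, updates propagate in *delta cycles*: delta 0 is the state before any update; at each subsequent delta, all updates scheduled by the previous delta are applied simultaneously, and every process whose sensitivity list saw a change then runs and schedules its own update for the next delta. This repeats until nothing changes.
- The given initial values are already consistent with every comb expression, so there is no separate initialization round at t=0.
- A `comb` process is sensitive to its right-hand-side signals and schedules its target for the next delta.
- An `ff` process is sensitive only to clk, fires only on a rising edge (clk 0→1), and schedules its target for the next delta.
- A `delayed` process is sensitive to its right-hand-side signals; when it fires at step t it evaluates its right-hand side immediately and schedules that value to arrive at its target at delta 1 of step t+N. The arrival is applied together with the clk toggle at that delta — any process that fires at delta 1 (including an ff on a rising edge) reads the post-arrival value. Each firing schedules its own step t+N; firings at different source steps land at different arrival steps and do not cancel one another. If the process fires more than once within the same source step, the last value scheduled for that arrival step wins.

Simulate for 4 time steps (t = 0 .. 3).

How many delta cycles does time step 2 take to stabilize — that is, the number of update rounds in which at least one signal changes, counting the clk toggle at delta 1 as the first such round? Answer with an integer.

2

[bits: h,clk,c,g,a,b,f,e]
t=0: Δ0=00001001 Δ1=01001001 Δ2=01001100 | 2Δ
t=1: Δ0=01001100 Δ1=00001100 | 1Δ
t=2: Δ0=00001100 Δ1=01001100 Δ2=01001000 | 2Δ
t=3: Δ0=01001000 Δ1=00001000 | 1Δ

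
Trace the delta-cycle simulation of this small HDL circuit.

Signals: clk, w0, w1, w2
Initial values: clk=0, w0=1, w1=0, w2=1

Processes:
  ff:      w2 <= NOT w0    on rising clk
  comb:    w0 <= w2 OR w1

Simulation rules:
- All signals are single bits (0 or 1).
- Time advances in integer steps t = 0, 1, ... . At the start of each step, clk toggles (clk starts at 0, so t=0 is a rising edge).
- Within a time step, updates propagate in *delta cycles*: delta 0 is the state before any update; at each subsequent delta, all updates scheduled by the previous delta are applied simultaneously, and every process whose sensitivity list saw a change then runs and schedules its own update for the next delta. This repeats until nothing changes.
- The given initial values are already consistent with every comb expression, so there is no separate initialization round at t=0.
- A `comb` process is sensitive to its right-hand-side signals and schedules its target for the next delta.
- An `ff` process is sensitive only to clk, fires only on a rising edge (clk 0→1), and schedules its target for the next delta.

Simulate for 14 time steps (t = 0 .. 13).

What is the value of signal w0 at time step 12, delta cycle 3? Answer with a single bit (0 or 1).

[bits: w1,clk,w2,w0]
t=0: Δ0=0011 Δ1=0111 Δ2=0101 Δ3=0100 | 3Δ
t=1: Δ0=0100 Δ1=0000 | 1Δ
t=2: Δ0=0000 Δ1=0100 Δ2=0110 Δ3=0111 | 3Δ
t=3: Δ0=0111 Δ1=0011 | 1Δ
t=4: Δ0=0011 Δ1=0111 Δ2=0101 Δ3=0100 | 3Δ
t=5: Δ0=0100 Δ1=0000 | 1Δ
t=6: Δ0=0000 Δ1=0100 Δ2=0110 Δ3=0111 | 3Δ
t=7: Δ0=0111 Δ1=0011 | 1Δ
t=8: Δ0=0011 Δ1=0111 Δ2=0101 Δ3=0100 | 3Δ
t=9: Δ0=0100 Δ1=0000 | 1Δ
t=10: Δ0=0000 Δ1=0100 Δ2=0110 Δ3=0111 | 3Δ
t=11: Δ0=0111 Δ1=0011 | 1Δ
t=12: Δ0=0011 Δ1=0111 Δ2=0101 Δ3=0100 | 3Δ
t=13: Δ0=0100 Δ1=0000 | 1Δ

0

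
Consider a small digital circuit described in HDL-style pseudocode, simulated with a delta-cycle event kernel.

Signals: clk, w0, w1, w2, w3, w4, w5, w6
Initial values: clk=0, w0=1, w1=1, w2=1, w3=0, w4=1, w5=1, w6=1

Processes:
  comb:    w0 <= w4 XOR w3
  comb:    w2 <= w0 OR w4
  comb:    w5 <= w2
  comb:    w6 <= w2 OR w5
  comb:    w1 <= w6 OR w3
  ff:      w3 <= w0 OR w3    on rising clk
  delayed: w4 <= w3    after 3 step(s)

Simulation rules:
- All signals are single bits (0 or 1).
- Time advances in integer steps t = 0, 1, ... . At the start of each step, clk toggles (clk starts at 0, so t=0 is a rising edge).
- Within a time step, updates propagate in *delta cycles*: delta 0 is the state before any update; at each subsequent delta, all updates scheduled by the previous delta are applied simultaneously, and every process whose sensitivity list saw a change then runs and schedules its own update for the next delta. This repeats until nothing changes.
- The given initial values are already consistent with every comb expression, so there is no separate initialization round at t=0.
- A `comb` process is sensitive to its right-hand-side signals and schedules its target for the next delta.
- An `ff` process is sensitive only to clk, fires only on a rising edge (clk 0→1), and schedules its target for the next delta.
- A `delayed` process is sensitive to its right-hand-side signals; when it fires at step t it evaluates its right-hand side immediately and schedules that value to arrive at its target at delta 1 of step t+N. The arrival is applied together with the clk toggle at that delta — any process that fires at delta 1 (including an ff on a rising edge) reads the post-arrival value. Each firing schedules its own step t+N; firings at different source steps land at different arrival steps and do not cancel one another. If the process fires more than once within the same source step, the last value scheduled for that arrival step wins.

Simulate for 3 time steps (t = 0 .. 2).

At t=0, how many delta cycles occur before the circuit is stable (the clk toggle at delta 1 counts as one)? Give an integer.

3

[bits: w0,w6,clk,w1,w2,w4,w3,w5]
t=0: Δ0=11011101 Δ1=11111101 Δ2=11111111 Δ3=01111111 | 3Δ
t=1: Δ0=01111111 Δ1=01011111 | 1Δ
t=2: Δ0=01011111 Δ1=01111111 | 1Δ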